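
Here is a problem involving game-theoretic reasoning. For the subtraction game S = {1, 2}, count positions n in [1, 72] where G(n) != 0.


Subtraction set S = {1, 2}, so G(n) = n mod 3.
G(n) = 0 when n is a multiple of 3.
Multiples of 3 in [1, 72]: 24
N-positions (nonzero Grundy) = 72 - 24 = 48

48


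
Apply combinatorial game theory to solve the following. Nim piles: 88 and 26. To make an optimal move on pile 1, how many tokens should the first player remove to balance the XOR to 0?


Piles: 88 and 26
Current XOR: 88 XOR 26 = 66 (non-zero, so this is an N-position).
To make the XOR zero, we need to find a move that balances the piles.
For pile 1 (size 88): target = 88 XOR 66 = 26
We reduce pile 1 from 88 to 26.
Tokens removed: 88 - 26 = 62
Verification: 26 XOR 26 = 0

62


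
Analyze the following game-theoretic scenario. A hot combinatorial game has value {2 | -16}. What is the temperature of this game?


The game is {2 | -16}, a switch {a | b} with numbers a > b.
Cooling {a | b} by t gives {a - t | b + t}, which stops being hot when a - t = b + t, i.e. at t = (a - b)/2. So the temperature of a switch is (a - b)/2.
Temperature = (Left option - Right option) / 2
= (2 - (-16)) / 2
= 18 / 2
= 9

9


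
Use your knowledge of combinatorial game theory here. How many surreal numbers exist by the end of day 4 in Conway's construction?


Day 0: {|} = 0 is born. Count = 1.
Day n: the number of surreal numbers born by day n is 2^(n+1) - 1.
By day 0: 2^1 - 1 = 1
By day 1: 2^2 - 1 = 3
By day 2: 2^3 - 1 = 7
By day 3: 2^4 - 1 = 15
By day 4: 2^5 - 1 = 31
By day 4: 31 surreal numbers.

31


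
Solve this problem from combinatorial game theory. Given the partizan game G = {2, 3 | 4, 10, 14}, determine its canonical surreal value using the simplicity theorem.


Left options: {2, 3}, max = 3
Right options: {4, 10, 14}, min = 4
All options are numbers and max(Left) < min(Right), so by the simplicity theorem the value is the simplest (earliest-born) number strictly between 3 and 4.
No integer lies strictly between 3 and 4, so the value is the dyadic rational m/2^k in the interval with the smallest k (then m odd); search k = 1, 2, ...:
Denominator 2: 7/2 lies strictly between 3 and 4 -- found.
The simplest number in the interval is 7/2.
Game value = 7/2

7/2


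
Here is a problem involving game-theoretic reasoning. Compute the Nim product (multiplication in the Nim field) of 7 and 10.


Nim multiplication is bilinear over XOR: (u XOR v) * w = (u*w) XOR (v*w).
So we split each operand into its bit components and XOR the pairwise Nim products.
7 = 1 + 2 + 4 (as XOR of powers of 2).
10 = 2 + 8 (as XOR of powers of 2).
Using the standard Nim-product table on single bits:
  2*2 = 3,   2*4 = 8,   2*8 = 12,
  4*4 = 6,   4*8 = 11,  8*8 = 13,
and  1*x = x (identity), k*l = l*k (commutative).
Pairwise Nim products:
  1 * 2 = 2
  1 * 8 = 8
  2 * 2 = 3
  2 * 8 = 12
  4 * 2 = 8
  4 * 8 = 11
XOR them: 2 XOR 8 XOR 3 XOR 12 XOR 8 XOR 11 = 6.
Result: 7 * 10 = 6 (in Nim).

6


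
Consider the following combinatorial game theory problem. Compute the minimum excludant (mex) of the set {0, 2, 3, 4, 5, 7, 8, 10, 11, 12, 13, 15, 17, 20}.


Set = {0, 2, 3, 4, 5, 7, 8, 10, 11, 12, 13, 15, 17, 20}
0 is in the set.
1 is NOT in the set. This is the mex.
mex = 1

1


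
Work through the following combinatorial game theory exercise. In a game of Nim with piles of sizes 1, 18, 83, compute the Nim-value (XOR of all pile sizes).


We need the XOR (exclusive or) of all pile sizes.
After XOR-ing pile 1 (size 1): 0 XOR 1 = 1
After XOR-ing pile 2 (size 18): 1 XOR 18 = 19
After XOR-ing pile 3 (size 83): 19 XOR 83 = 64
The Nim-value of this position is 64.

64


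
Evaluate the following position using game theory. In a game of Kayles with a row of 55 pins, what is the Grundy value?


Kayles: a move removes 1 or 2 adjacent pins from a contiguous row.
Removing pins from a row of k leaves two independent rows (a, b) with a + b = k - 1 (one pin) or a + b = k - 2 (two pins); an end removal gives a = 0.
By Sprague-Grundy, G(k) = mex{ G(a) XOR G(b) } over all these splits. G(0) = 0.
G(1): splits (0,0):0^0=0 -> mex({0}) = 1
G(2): splits (0,1):0^1=1 (0,0):0^0=0 -> mex({0, 1}) = 2
G(3): splits (0,2):0^2=2 (1,1):1^1=0 (0,1):0^1=1 -> mex({0, 1, 2}) = 3
G(4): splits (0,3):0^3=3 (1,2):1^2=3 (0,2):0^2=2 (1,1):1^1=0 -> mex({0, 2, 3}) = 1
G(5): splits (0,4):0^1=1 (1,3):1^3=2 (2,2):2^2=0 (0,3):0^3=3 (1,2):1^2=3 -> mex({0, 1, 2, 3}) = 4
G(6) = mex({0, 1, 2, 4}) = 3
G(7) = mex({0, 1, 3, 4, 5}) = 2
G(8) = mex({0, 2, 3, 5, 6}) = 1
G(9) = mex({0, 1, 2, 3, 6, 7}) = 4
G(10) = mex({0, 1, 3, 4, 5, 7}) = 2
G(11) = mex({0, 1, 2, 3, 4, 5}) = 6
G(12) = mex({0, 1, 2, 3, 5, 6, 7}) = 4
G(13) = mex({0, 2, 3, 4, 6, 7}) = 1
G(14) = mex({0, 1, 4, 5, 6, 7}) = 2
G(15) = mex({0, 1, 2, 3, 4, 5, 6}) = 7
G(16) = mex({0, 2, 3, 5, 6, 7}) = 1
G(17) = mex({0, 1, 2, 3, 5, 6, 7}) = 4
G(18) = mex({0, 1, 2, 4, 5, 6}) = 3
G(19) = mex({0, 1, 3, 4, 5, 7}) = 2
G(20) = mex({0, 2, 3, 4, 5, 6, 7}) = 1
G(21) = mex({0, 1, 2, 3, 5, 6, 7}) = 4
G(22) = mex({0, 1, 2, 3, 4, 5, 7}) = 6
G(23) = mex({0, 1, 2, 3, 4, 5, 6}) = 7
G(24) = mex({0, 1, 2, 3, 5, 6, 7}) = 4
G(25) = mex({0, 2, 3, 4, 6, 7}) = 1
G(26) = mex({0, 1, 3, 4, 5, 6, 7}) = 2
G(27) = mex({0, 1, 2, 3, 4, 5, 6, 7}) = 8
G(28) = mex({0, 1, 2, 3, 4, 6, 7, 8}) = 5
G(29) = mex({0, 1, 2, 3, 5, 6, 7, 8, 9}) = 4
G(30) = mex({0, 1, 2, 3, 4, 5, 6, 9, 10}) = 7
G(31) = mex({0, 1, 3, 4, 5, 7, 10, 11}) = 2
G(32) = mex({0, 2, 3, 4, 5, 6, 7, 9, 11}) = 1
G(33) = mex({0, 1, 2, 3, 4, 5, 6, 7, 9, 12}) = 8
G(34) = mex({0, 1, 2, 3, 4, 5, 7, 8, 11, 12}) = 6
G(35) = mex({0, 1, 2, 3, 4, 5, 6, 8, 9, 10, 11}) = 7
G(36) = mex({0, 1, 2, 3, 5, 6, 7, 9, 10}) = 4
G(37) = mex({0, 2, 3, 4, 6, 7, 9, 10, 11, 12}) = 1
G(38) = mex({0, 1, 3, 4, 5, 6, 7, 9, 10, 11, 12}) = 2
G(39) = mex({0, 1, 2, 4, 5, 6, 7, 9, 10, 12, 14}) = 3
G(40) = mex({0, 2, 3, 4, 6, 7, 11, 12, 14}) = 1
G(41) = mex({0, 1, 2, 3, 5, 6, 7, 9, 10, 11, 12}) = 4
G(42) = mex({0, 1, 2, 3, 4, 5, 6, 9, 10}) = 7
G(43) = mex({0, 1, 3, 4, 5, 7, 9, 10, 12, 15}) = 2
G(44) = mex({0, 2, 3, 4, 5, 6, 7, 9, 10, 12, 15}) = 1
G(45) = mex({0, 1, 2, 3, 4, 5, 6, 7, 9, 10, 12, 14}) = 8
G(46) = mex({0, 1, 3, 4, 5, 7, 8, 11, 12, 14}) = 2
G(47) = mex({0, 1, 2, 3, 4, 5, 6, 8, 9, 10, 11, 12}) = 7
G(48) = mex({0, 1, 2, 3, 5, 6, 7, 9, 10}) = 4
G(49) = mex({0, 2, 3, 4, 6, 7, 9, 10, 11, 12, 15}) = 1
G(50) = mex({0, 1, 4, 5, 6, 7, 9, 11, 12, 14, 15}) = 2
G(51) = mex({0, 1, 2, 3, 4, 5, 6, 7, 9, 12, 14, 15}) = 8
G(52) = mex({0, 2, 3, 4, 5, 6, 7, 8, 11, 12, 15}) = 1
G(53) = mex({0, 1, 2, 3, 5, 6, 7, 8, 9, 10, 11, 12}) = 4
G(54) = mex({0, 1, 2, 3, 4, 5, 6, 9, 10}) = 7
G(55) = mex({0, 1, 3, 4, 5, 7, 9, 10, 11, 12}) = 2
Therefore G(55) = 2.

2


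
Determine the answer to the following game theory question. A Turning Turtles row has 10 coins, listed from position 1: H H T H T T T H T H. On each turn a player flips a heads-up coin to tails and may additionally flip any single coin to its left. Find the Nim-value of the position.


Coins: H H T H T T T H T H
Key fact: a single head at position k behaves exactly like a Nim heap of size k (turning it to T and optionally flipping a coin at j < k corresponds to moving the heap from k to j, or to 0), and heads combine as a disjunctive sum (two heads at the same place would cancel, matching j XOR j = 0). So the Nim-value is the XOR of the 1-indexed positions of the heads.
Face-up positions (1-indexed): [1, 2, 4, 8, 10]
XOR 0 with 1: 0 XOR 1 = 1
XOR 1 with 2: 1 XOR 2 = 3
XOR 3 with 4: 3 XOR 4 = 7
XOR 7 with 8: 7 XOR 8 = 15
XOR 15 with 10: 15 XOR 10 = 5
Nim-value = 5

5


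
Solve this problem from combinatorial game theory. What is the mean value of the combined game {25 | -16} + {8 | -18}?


G1 = {25 | -16}, G2 = {8 | -18}
Each is a switch {a | b} with numbers a > b; its mean value is (a + b)/2, and mean value is additive over game sums: m(G1 + G2) = m(G1) + m(G2).
Mean of G1 = (25 + (-16))/2 = 9/2 = 9/2
Mean of G2 = (8 + (-18))/2 = -10/2 = -5
Mean of G1 + G2 = 9/2 + -5 = -1/2

-1/2


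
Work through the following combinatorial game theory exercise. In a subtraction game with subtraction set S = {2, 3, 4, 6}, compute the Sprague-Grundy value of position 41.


The subtraction set is S = {2, 3, 4, 6}.
G(k) = mex{ G(k - s) : s in S, s <= k }. We compute iteratively: G(0) = 0.
G(1) = mex({}) = 0
G(2) = mex({0}) = 1
G(3) = mex({0}) = 1
G(4) = mex({0, 1}) = 2
G(5) = mex({0, 1}) = 2
G(6) = mex({0, 1, 2}) = 3
G(7) = mex({0, 1, 2}) = 3
G(8) = mex({1, 2, 3}) = 0
G(9) = mex({1, 2, 3}) = 0
G(10) = mex({0, 2, 3}) = 1
G(11) = mex({0, 2, 3}) = 1
G(12) = mex({0, 1, 3}) = 2
G(13) = mex({0, 1, 3}) = 2
Observe that G(8)..G(13) = 0, 0, 1, 1, 2, 2 repeats G(0)..G(5) = 0, 0, 1, 1, 2, 2.
For k >= max(S) = 6, G(k) is determined by the previous 6 values G(k-6)..G(k-1); a window of 6 consecutive values has recurred shifted by 8, so by induction G(k + 8) = G(k) for all k >= 0: the sequence is periodic from the start with period 8.
One period: G(0..7) = 0, 0, 1, 1, 2, 2, 3, 3.
41 mod 8 = 1, so G(41) = G(1) = 0.

0


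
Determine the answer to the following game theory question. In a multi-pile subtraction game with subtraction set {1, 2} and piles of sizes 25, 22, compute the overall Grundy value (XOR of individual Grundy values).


Subtraction set: {1, 2}
For this subtraction set, G(n) = n mod 3 (period = max + 1 = 3).
Pile 1 (size 25): G(25) = 25 mod 3 = 1
Pile 2 (size 22): G(22) = 22 mod 3 = 1
Total Grundy value = XOR of all: 1 XOR 1 = 0

0


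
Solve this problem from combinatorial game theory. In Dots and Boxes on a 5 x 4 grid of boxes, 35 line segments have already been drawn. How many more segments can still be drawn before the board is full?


Grid: 5 x 4 boxes, i.e. 6 rows and 5 columns of dots.
Horizontal edges: (rows + 1) * cols = 6 * 4 = 24
Vertical edges: rows * (cols + 1) = 5 * 5 = 25
Total edges: 24 + 25 = 49
Edges drawn: 35
Remaining: 49 - 35 = 14

14


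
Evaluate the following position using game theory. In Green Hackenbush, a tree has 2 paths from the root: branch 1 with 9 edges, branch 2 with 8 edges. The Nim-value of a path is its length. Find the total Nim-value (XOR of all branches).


The tree has 2 branches from the ground vertex.
In Green Hackenbush, the Nim-value of a simple path of length k is k.
Branch 1: length 9, Nim-value = 9
Branch 2: length 8, Nim-value = 8
Total Nim-value = XOR of all branch values:
0 XOR 9 = 9
9 XOR 8 = 1
Nim-value of the tree = 1

1


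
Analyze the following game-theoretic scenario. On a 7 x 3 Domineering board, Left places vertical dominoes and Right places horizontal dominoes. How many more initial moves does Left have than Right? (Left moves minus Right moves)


Board is 7 x 3 (rows x cols).
Left (vertical) placements: (rows-1) * cols = 6 * 3 = 18
Right (horizontal) placements: rows * (cols-1) = 7 * 2 = 14
Advantage = Left - Right = 18 - 14 = 4

4


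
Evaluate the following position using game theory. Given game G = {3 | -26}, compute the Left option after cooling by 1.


Original game: {3 | -26} (a switch {a | b} with a > b).
Cooling by t (for t below the temperature (a - b)/2 = 29/2) taxes each move by t: {a | b} cooled by t is {a - t | b + t}.
Cooling amount: t = 1
Cooled Left option: 3 - 1 = 2
Cooled Right option: -26 + 1 = -25
Cooled game: {2 | -25}
Left option = 2

2


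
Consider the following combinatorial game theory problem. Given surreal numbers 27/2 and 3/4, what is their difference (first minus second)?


x = 27/2, y = 3/4
Converting to common denominator: 4
x = 54/4, y = 3/4
x - y = 27/2 - 3/4 = 51/4

51/4


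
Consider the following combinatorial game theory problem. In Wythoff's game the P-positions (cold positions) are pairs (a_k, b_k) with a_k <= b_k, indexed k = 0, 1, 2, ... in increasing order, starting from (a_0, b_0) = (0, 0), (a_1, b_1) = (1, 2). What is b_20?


By Wythoff's theorem, a_k = floor(k * phi) and b_k = floor(k * phi^2) = a_k + k, where phi = (1 + sqrt(5))/2 is the golden ratio.
phi = (1 + sqrt(5))/2 = 1.618034
phi^2 = phi + 1 = 2.618034
k = 20
k * phi^2 = 20 * 2.618034 = 52.360680
b_20 = floor(k * phi^2) = 52 (check: a_20 + k = 32 + 20 = 52)

52


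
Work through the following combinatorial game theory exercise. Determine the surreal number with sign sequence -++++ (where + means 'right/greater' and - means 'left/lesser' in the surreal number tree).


Sign expansion: -++++
Rule: track bounds (lo, hi), initially (-inf, +inf). On '+', the current value becomes lo and we move to the simplest number in (value, hi): value + 1 if hi = +inf, otherwise the midpoint (value + hi)/2. On '-', the current value becomes hi and we move to value - 1 if lo = -inf, otherwise the midpoint (lo + value)/2.
Start at 0.
Step 1: sign = -, move left. Bounds: (-inf, 0). Value = -1
Step 2: sign = +, move right. Bounds: (-1, 0). Value = -1/2
Step 3: sign = +, move right. Bounds: (-1/2, 0). Value = -1/4
Step 4: sign = +, move right. Bounds: (-1/4, 0). Value = -1/8
Step 5: sign = +, move right. Bounds: (-1/8, 0). Value = -1/16
The surreal number with sign expansion -++++ is -1/16.

-1/16


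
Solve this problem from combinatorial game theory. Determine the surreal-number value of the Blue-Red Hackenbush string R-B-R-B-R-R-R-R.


Edges (from ground): R-B-R-B-R-R-R-R
By Berlekamp's sign-expansion rule, a Blue-Red Hackenbush stalk has the value of the surreal number whose sign sequence is the edge sequence with B -> + and R -> -.
Sign sequence: -+-+----
Trace the sign expansion in the surreal number tree, starting from 0:
Edge 1: R (sign -) -> bounds (-inf, 0), value = -1
Edge 2: B (sign +) -> bounds (-1, 0), value = -1/2
Edge 3: R (sign -) -> bounds (-1, -1/2), value = -3/4
Edge 4: B (sign +) -> bounds (-3/4, -1/2), value = -5/8
Edge 5: R (sign -) -> bounds (-3/4, -5/8), value = -11/16
Edge 6: R (sign -) -> bounds (-3/4, -11/16), value = -23/32
Edge 7: R (sign -) -> bounds (-3/4, -23/32), value = -47/64
Edge 8: R (sign -) -> bounds (-3/4, -47/64), value = -95/128
Game value = -95/128

-95/128


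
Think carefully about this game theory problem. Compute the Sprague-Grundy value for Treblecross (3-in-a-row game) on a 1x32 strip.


Treblecross: place X on empty cells; 3-in-a-row wins.
Playing within two cells of an existing X lets the opponent win at once, so sensible play treats the cells i-2..i+2 around each X as dead. The player left with no safe cell loses, so this is a normal-play take-away game on strips of safe cells.
Placing X at cell i (0-indexed) of a strip of k safe cells leaves independent strips of sizes max(0, i-2) and max(0, k-i-3). Hence G(k) = mex{ G(max(0,i-2)) XOR G(max(0,k-i-3)) : 0 <= i < k }, with G(0) = 0.
G(1): splits (0,0):0^0=0 -> mex({0}) = 1
G(2): splits (0,0):0^0=0 -> mex({0}) = 1
G(3): splits (0,0):0^0=0 -> mex({0}) = 1
G(4): splits (0,1):0^1=1 (0,0):0^0=0 -> mex({0, 1}) = 2
G(5): splits (0,2):0^1=1 (0,1):0^1=1 (0,0):0^0=0 -> mex({0, 1}) = 2
G(6) = mex({1}) = 0
G(7) = mex({0, 1, 2}) = 3
G(8) = mex({0, 1, 2}) = 3
G(9) = mex({0, 2}) = 1
G(10) = mex({0, 2, 3}) = 1
G(11) = mex({0, 3}) = 1
G(12) = mex({1, 3}) = 0
G(13) = mex({0, 1, 2, 3}) = 4
G(14) = mex({0, 1, 2}) = 3
G(15) = mex({0, 1, 2}) = 3
G(16) = mex({0, 1, 2, 4}) = 3
G(17) = mex({0, 1, 3, 4}) = 2
G(18) = mex({0, 1, 3, 4}) = 2
G(19) = mex({0, 1, 3, 5}) = 2
G(20) = mex({0, 1, 2, 3, 5}) = 4
G(21) = mex({0, 1, 2, 3, 5}) = 4
G(22) = mex({1, 2, 6}) = 0
G(23) = mex({0, 1, 2, 3, 4, 6}) = 5
G(24) = mex({0, 1, 2, 3, 4}) = 5
G(25) = mex({0, 1, 3, 4, 7}) = 2
G(26) = mex({0, 1, 3, 4, 5, 7}) = 2
G(27) = mex({0, 1, 3, 5}) = 2
G(28) = mex({0, 1, 2, 5}) = 3
G(29) = mex({0, 1, 2, 4, 5, 6}) = 3
G(30) = mex({1, 2, 4, 6}) = 0
G(31) = mex({0, 1, 2, 3, 4, 6}) = 5
G(32) = mex({1, 2, 3, 4, 7}) = 0
Therefore G(32) = 0.

0


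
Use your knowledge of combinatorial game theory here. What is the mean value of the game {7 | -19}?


Game = {7 | -19}, a switch {a | b} with numbers a > b.
Its thermograph has left wall a - t and right wall b + t, which meet at t = (a - b)/2, where both equal (a + b)/2. So the mast (mean value) is at (a + b)/2.
Mean = (7 + (-19))/2 = -12/2 = -6

-6


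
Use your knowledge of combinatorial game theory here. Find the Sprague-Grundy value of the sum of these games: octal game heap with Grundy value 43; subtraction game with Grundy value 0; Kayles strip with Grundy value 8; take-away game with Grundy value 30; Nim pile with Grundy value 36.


By the Sprague-Grundy theorem, the Grundy value of a sum of games is the XOR of individual Grundy values.
octal game heap: Grundy value = 43. Running XOR: 0 XOR 43 = 43
subtraction game: Grundy value = 0. Running XOR: 43 XOR 0 = 43
Kayles strip: Grundy value = 8. Running XOR: 43 XOR 8 = 35
take-away game: Grundy value = 30. Running XOR: 35 XOR 30 = 61
Nim pile: Grundy value = 36. Running XOR: 61 XOR 36 = 25
The combined Grundy value is 25.

25


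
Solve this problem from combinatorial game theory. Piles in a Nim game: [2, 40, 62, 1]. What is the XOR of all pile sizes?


We need the XOR (exclusive or) of all pile sizes.
After XOR-ing pile 1 (size 2): 0 XOR 2 = 2
After XOR-ing pile 2 (size 40): 2 XOR 40 = 42
After XOR-ing pile 3 (size 62): 42 XOR 62 = 20
After XOR-ing pile 4 (size 1): 20 XOR 1 = 21
The Nim-value of this position is 21.

21


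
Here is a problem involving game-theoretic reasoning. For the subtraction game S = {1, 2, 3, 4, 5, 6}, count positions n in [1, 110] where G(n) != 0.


Subtraction set S = {1, 2, 3, 4, 5, 6}, so G(n) = n mod 7.
G(n) = 0 when n is a multiple of 7.
Multiples of 7 in [1, 110]: 15
N-positions (nonzero Grundy) = 110 - 15 = 95

95


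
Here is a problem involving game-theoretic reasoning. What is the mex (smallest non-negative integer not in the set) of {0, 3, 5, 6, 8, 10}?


Set = {0, 3, 5, 6, 8, 10}
0 is in the set.
1 is NOT in the set. This is the mex.
mex = 1

1


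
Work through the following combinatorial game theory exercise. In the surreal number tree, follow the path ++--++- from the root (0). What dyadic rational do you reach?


Sign expansion: ++--++-
Rule: track bounds (lo, hi), initially (-inf, +inf). On '+', the current value becomes lo and we move to the simplest number in (value, hi): value + 1 if hi = +inf, otherwise the midpoint (value + hi)/2. On '-', the current value becomes hi and we move to value - 1 if lo = -inf, otherwise the midpoint (lo + value)/2.
Start at 0.
Step 1: sign = +, move right. Bounds: (0, +inf). Value = 1
Step 2: sign = +, move right. Bounds: (1, +inf). Value = 2
Step 3: sign = -, move left. Bounds: (1, 2). Value = 3/2
Step 4: sign = -, move left. Bounds: (1, 3/2). Value = 5/4
Step 5: sign = +, move right. Bounds: (5/4, 3/2). Value = 11/8
Step 6: sign = +, move right. Bounds: (11/8, 3/2). Value = 23/16
Step 7: sign = -, move left. Bounds: (11/8, 23/16). Value = 45/32
The surreal number with sign expansion ++--++- is 45/32.

45/32


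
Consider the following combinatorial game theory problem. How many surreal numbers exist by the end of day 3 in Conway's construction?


Day 0: {|} = 0 is born. Count = 1.
Day n: the number of surreal numbers born by day n is 2^(n+1) - 1.
By day 0: 2^1 - 1 = 1
By day 1: 2^2 - 1 = 3
By day 2: 2^3 - 1 = 7
By day 3: 2^4 - 1 = 15
By day 3: 15 surreal numbers.

15


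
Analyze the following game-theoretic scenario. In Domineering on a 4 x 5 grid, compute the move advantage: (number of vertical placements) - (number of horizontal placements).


Board is 4 x 5 (rows x cols).
Left (vertical) placements: (rows-1) * cols = 3 * 5 = 15
Right (horizontal) placements: rows * (cols-1) = 4 * 4 = 16
Advantage = Left - Right = 15 - 16 = -1

-1


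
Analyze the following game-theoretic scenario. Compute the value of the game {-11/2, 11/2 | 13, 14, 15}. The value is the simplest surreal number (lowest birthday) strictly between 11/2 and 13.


Left options: {-11/2, 11/2}, max = 11/2
Right options: {13, 14, 15}, min = 13
All options are numbers and max(Left) < min(Right), so by the simplicity theorem the value is the simplest (earliest-born) number strictly between 11/2 and 13.
Integers 6 through 12 all lie strictly between 11/2 and 13.
Among integers, the simplest (lowest birthday = smallest |n|; 0 is born on day 0, +-n on day n) is 6.
No non-integer in the interval can be simpler: if x is a non-integer in the interval, then floor(x) or ceil(x) also lies in the interval (the interval contains an integer), and both are proper prefixes of x's sign expansion, i.e. born earlier. So the game value is 6.
Game value = 6

6


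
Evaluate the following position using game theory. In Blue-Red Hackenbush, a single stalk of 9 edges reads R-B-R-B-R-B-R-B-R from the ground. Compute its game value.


Edges (from ground): R-B-R-B-R-B-R-B-R
By Berlekamp's sign-expansion rule, a Blue-Red Hackenbush stalk has the value of the surreal number whose sign sequence is the edge sequence with B -> + and R -> -.
Sign sequence: -+-+-+-+-
Trace the sign expansion in the surreal number tree, starting from 0:
Edge 1: R (sign -) -> bounds (-inf, 0), value = -1
Edge 2: B (sign +) -> bounds (-1, 0), value = -1/2
Edge 3: R (sign -) -> bounds (-1, -1/2), value = -3/4
Edge 4: B (sign +) -> bounds (-3/4, -1/2), value = -5/8
Edge 5: R (sign -) -> bounds (-3/4, -5/8), value = -11/16
Edge 6: B (sign +) -> bounds (-11/16, -5/8), value = -21/32
Edge 7: R (sign -) -> bounds (-11/16, -21/32), value = -43/64
Edge 8: B (sign +) -> bounds (-43/64, -21/32), value = -85/128
Edge 9: R (sign -) -> bounds (-43/64, -85/128), value = -171/256
Game value = -171/256

-171/256


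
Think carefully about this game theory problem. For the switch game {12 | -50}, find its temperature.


The game is {12 | -50}, a switch {a | b} with numbers a > b.
Cooling {a | b} by t gives {a - t | b + t}, which stops being hot when a - t = b + t, i.e. at t = (a - b)/2. So the temperature of a switch is (a - b)/2.
Temperature = (Left option - Right option) / 2
= (12 - (-50)) / 2
= 62 / 2
= 31

31


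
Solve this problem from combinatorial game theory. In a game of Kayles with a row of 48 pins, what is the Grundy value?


Kayles: a move removes 1 or 2 adjacent pins from a contiguous row.
Removing pins from a row of k leaves two independent rows (a, b) with a + b = k - 1 (one pin) or a + b = k - 2 (two pins); an end removal gives a = 0.
By Sprague-Grundy, G(k) = mex{ G(a) XOR G(b) } over all these splits. G(0) = 0.
G(1): splits (0,0):0^0=0 -> mex({0}) = 1
G(2): splits (0,1):0^1=1 (0,0):0^0=0 -> mex({0, 1}) = 2
G(3): splits (0,2):0^2=2 (1,1):1^1=0 (0,1):0^1=1 -> mex({0, 1, 2}) = 3
G(4): splits (0,3):0^3=3 (1,2):1^2=3 (0,2):0^2=2 (1,1):1^1=0 -> mex({0, 2, 3}) = 1
G(5): splits (0,4):0^1=1 (1,3):1^3=2 (2,2):2^2=0 (0,3):0^3=3 (1,2):1^2=3 -> mex({0, 1, 2, 3}) = 4
G(6) = mex({0, 1, 2, 4}) = 3
G(7) = mex({0, 1, 3, 4, 5}) = 2
G(8) = mex({0, 2, 3, 5, 6}) = 1
G(9) = mex({0, 1, 2, 3, 6, 7}) = 4
G(10) = mex({0, 1, 3, 4, 5, 7}) = 2
G(11) = mex({0, 1, 2, 3, 4, 5}) = 6
G(12) = mex({0, 1, 2, 3, 5, 6, 7}) = 4
G(13) = mex({0, 2, 3, 4, 6, 7}) = 1
G(14) = mex({0, 1, 4, 5, 6, 7}) = 2
G(15) = mex({0, 1, 2, 3, 4, 5, 6}) = 7
G(16) = mex({0, 2, 3, 5, 6, 7}) = 1
G(17) = mex({0, 1, 2, 3, 5, 6, 7}) = 4
G(18) = mex({0, 1, 2, 4, 5, 6}) = 3
G(19) = mex({0, 1, 3, 4, 5, 7}) = 2
G(20) = mex({0, 2, 3, 4, 5, 6, 7}) = 1
G(21) = mex({0, 1, 2, 3, 5, 6, 7}) = 4
G(22) = mex({0, 1, 2, 3, 4, 5, 7}) = 6
G(23) = mex({0, 1, 2, 3, 4, 5, 6}) = 7
G(24) = mex({0, 1, 2, 3, 5, 6, 7}) = 4
G(25) = mex({0, 2, 3, 4, 6, 7}) = 1
G(26) = mex({0, 1, 3, 4, 5, 6, 7}) = 2
G(27) = mex({0, 1, 2, 3, 4, 5, 6, 7}) = 8
G(28) = mex({0, 1, 2, 3, 4, 6, 7, 8}) = 5
G(29) = mex({0, 1, 2, 3, 5, 6, 7, 8, 9}) = 4
G(30) = mex({0, 1, 2, 3, 4, 5, 6, 9, 10}) = 7
G(31) = mex({0, 1, 3, 4, 5, 7, 10, 11}) = 2
G(32) = mex({0, 2, 3, 4, 5, 6, 7, 9, 11}) = 1
G(33) = mex({0, 1, 2, 3, 4, 5, 6, 7, 9, 12}) = 8
G(34) = mex({0, 1, 2, 3, 4, 5, 7, 8, 11, 12}) = 6
G(35) = mex({0, 1, 2, 3, 4, 5, 6, 8, 9, 10, 11}) = 7
G(36) = mex({0, 1, 2, 3, 5, 6, 7, 9, 10}) = 4
G(37) = mex({0, 2, 3, 4, 6, 7, 9, 10, 11, 12}) = 1
G(38) = mex({0, 1, 3, 4, 5, 6, 7, 9, 10, 11, 12}) = 2
G(39) = mex({0, 1, 2, 4, 5, 6, 7, 9, 10, 12, 14}) = 3
G(40) = mex({0, 2, 3, 4, 6, 7, 11, 12, 14}) = 1
G(41) = mex({0, 1, 2, 3, 5, 6, 7, 9, 10, 11, 12}) = 4
G(42) = mex({0, 1, 2, 3, 4, 5, 6, 9, 10}) = 7
G(43) = mex({0, 1, 3, 4, 5, 7, 9, 10, 12, 15}) = 2
G(44) = mex({0, 2, 3, 4, 5, 6, 7, 9, 10, 12, 15}) = 1
G(45) = mex({0, 1, 2, 3, 4, 5, 6, 7, 9, 10, 12, 14}) = 8
G(46) = mex({0, 1, 3, 4, 5, 7, 8, 11, 12, 14}) = 2
G(47) = mex({0, 1, 2, 3, 4, 5, 6, 8, 9, 10, 11, 12}) = 7
G(48) = mex({0, 1, 2, 3, 5, 6, 7, 9, 10}) = 4
Therefore G(48) = 4.

4


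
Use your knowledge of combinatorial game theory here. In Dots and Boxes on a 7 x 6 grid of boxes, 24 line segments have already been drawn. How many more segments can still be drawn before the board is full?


Grid: 7 x 6 boxes, i.e. 8 rows and 7 columns of dots.
Horizontal edges: (rows + 1) * cols = 8 * 6 = 48
Vertical edges: rows * (cols + 1) = 7 * 7 = 49
Total edges: 48 + 49 = 97
Edges drawn: 24
Remaining: 97 - 24 = 73

73


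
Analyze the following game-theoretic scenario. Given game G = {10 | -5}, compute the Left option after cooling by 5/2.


Original game: {10 | -5} (a switch {a | b} with a > b).
Cooling by t (for t below the temperature (a - b)/2 = 15/2) taxes each move by t: {a | b} cooled by t is {a - t | b + t}.
Cooling amount: t = 5/2
Cooled Left option: 10 - 5/2 = 15/2
Cooled Right option: -5 + 5/2 = -5/2
Cooled game: {15/2 | -5/2}
Left option = 15/2

15/2


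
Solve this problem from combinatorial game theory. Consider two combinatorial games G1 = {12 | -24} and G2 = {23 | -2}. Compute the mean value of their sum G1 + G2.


G1 = {12 | -24}, G2 = {23 | -2}
Each is a switch {a | b} with numbers a > b; its mean value is (a + b)/2, and mean value is additive over game sums: m(G1 + G2) = m(G1) + m(G2).
Mean of G1 = (12 + (-24))/2 = -12/2 = -6
Mean of G2 = (23 + (-2))/2 = 21/2 = 21/2
Mean of G1 + G2 = -6 + 21/2 = 9/2

9/2


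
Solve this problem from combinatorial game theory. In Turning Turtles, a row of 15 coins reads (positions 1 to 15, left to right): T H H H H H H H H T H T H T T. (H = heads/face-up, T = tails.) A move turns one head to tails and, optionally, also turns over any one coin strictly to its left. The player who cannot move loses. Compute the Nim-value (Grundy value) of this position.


Coins: T H H H H H H H H T H T H T T
Key fact: a single head at position k behaves exactly like a Nim heap of size k (turning it to T and optionally flipping a coin at j < k corresponds to moving the heap from k to j, or to 0), and heads combine as a disjunctive sum (two heads at the same place would cancel, matching j XOR j = 0). So the Nim-value is the XOR of the 1-indexed positions of the heads.
Face-up positions (1-indexed): [2, 3, 4, 5, 6, 7, 8, 9, 11, 13]
XOR 0 with 2: 0 XOR 2 = 2
XOR 2 with 3: 2 XOR 3 = 1
XOR 1 with 4: 1 XOR 4 = 5
XOR 5 with 5: 5 XOR 5 = 0
XOR 0 with 6: 0 XOR 6 = 6
XOR 6 with 7: 6 XOR 7 = 1
XOR 1 with 8: 1 XOR 8 = 9
XOR 9 with 9: 9 XOR 9 = 0
XOR 0 with 11: 0 XOR 11 = 11
XOR 11 with 13: 11 XOR 13 = 6
Nim-value = 6

6


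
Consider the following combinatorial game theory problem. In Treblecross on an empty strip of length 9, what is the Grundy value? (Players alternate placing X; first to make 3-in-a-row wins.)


Treblecross: place X on empty cells; 3-in-a-row wins.
Playing within two cells of an existing X lets the opponent win at once, so sensible play treats the cells i-2..i+2 around each X as dead. The player left with no safe cell loses, so this is a normal-play take-away game on strips of safe cells.
Placing X at cell i (0-indexed) of a strip of k safe cells leaves independent strips of sizes max(0, i-2) and max(0, k-i-3). Hence G(k) = mex{ G(max(0,i-2)) XOR G(max(0,k-i-3)) : 0 <= i < k }, with G(0) = 0.
G(1): splits (0,0):0^0=0 -> mex({0}) = 1
G(2): splits (0,0):0^0=0 -> mex({0}) = 1
G(3): splits (0,0):0^0=0 -> mex({0}) = 1
G(4): splits (0,1):0^1=1 (0,0):0^0=0 -> mex({0, 1}) = 2
G(5): splits (0,2):0^1=1 (0,1):0^1=1 (0,0):0^0=0 -> mex({0, 1}) = 2
G(6) = mex({1}) = 0
G(7) = mex({0, 1, 2}) = 3
G(8) = mex({0, 1, 2}) = 3
G(9) = mex({0, 2}) = 1
Therefore G(9) = 1.

1


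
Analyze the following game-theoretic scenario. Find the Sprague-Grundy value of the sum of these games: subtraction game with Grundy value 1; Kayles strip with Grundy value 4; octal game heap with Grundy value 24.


By the Sprague-Grundy theorem, the Grundy value of a sum of games is the XOR of individual Grundy values.
subtraction game: Grundy value = 1. Running XOR: 0 XOR 1 = 1
Kayles strip: Grundy value = 4. Running XOR: 1 XOR 4 = 5
octal game heap: Grundy value = 24. Running XOR: 5 XOR 24 = 29
The combined Grundy value is 29.

29


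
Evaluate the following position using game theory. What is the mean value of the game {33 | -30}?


Game = {33 | -30}, a switch {a | b} with numbers a > b.
Its thermograph has left wall a - t and right wall b + t, which meet at t = (a - b)/2, where both equal (a + b)/2. So the mast (mean value) is at (a + b)/2.
Mean = (33 + (-30))/2 = 3/2 = 3/2

3/2


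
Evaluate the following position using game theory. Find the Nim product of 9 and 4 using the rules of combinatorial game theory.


Nim multiplication is bilinear over XOR: (u XOR v) * w = (u*w) XOR (v*w).
So we split each operand into its bit components and XOR the pairwise Nim products.
9 = 1 + 8 (as XOR of powers of 2).
4 = 4 (as XOR of powers of 2).
Using the standard Nim-product table on single bits:
  2*2 = 3,   2*4 = 8,   2*8 = 12,
  4*4 = 6,   4*8 = 11,  8*8 = 13,
and  1*x = x (identity), k*l = l*k (commutative).
Pairwise Nim products:
  1 * 4 = 4
  8 * 4 = 11
XOR them: 4 XOR 11 = 15.
Result: 9 * 4 = 15 (in Nim).

15


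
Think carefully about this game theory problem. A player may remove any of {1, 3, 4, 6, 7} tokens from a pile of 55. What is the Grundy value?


The subtraction set is S = {1, 3, 4, 6, 7}.
G(k) = mex{ G(k - s) : s in S, s <= k }. We compute iteratively: G(0) = 0.
G(1) = mex({0}) = 1
G(2) = mex({1}) = 0
G(3) = mex({0}) = 1
G(4) = mex({0, 1}) = 2
G(5) = mex({0, 1, 2}) = 3
G(6) = mex({0, 1, 3}) = 2
G(7) = mex({0, 1, 2}) = 3
G(8) = mex({0, 1, 2, 3}) = 4
G(9) = mex({0, 1, 2, 3, 4}) = 5
G(10) = mex({1, 2, 3, 5}) = 0
G(11) = mex({0, 2, 3, 4}) = 1
G(12) = mex({1, 2, 3, 4, 5}) = 0
G(13) = mex({0, 2, 3, 5}) = 1
G(14) = mex({0, 1, 3, 4}) = 2
G(15) = mex({0, 1, 2, 4, 5}) = 3
G(16) = mex({0, 1, 3, 5}) = 2
Observe that G(10)..G(16) = 0, 1, 0, 1, 2, 3, 2 repeats G(0)..G(6) = 0, 1, 0, 1, 2, 3, 2.
For k >= max(S) = 7, G(k) is determined by the previous 7 values G(k-7)..G(k-1); a window of 7 consecutive values has recurred shifted by 10, so by induction G(k + 10) = G(k) for all k >= 0: the sequence is periodic from the start with period 10.
One period: G(0..9) = 0, 1, 0, 1, 2, 3, 2, 3, 4, 5.
55 mod 10 = 5, so G(55) = G(5) = 3.

3


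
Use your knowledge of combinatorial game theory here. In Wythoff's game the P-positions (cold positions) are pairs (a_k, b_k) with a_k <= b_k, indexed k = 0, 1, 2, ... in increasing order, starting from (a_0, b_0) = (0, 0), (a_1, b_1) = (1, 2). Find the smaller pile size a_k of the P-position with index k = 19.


By Wythoff's theorem, a_k = floor(k * phi) and b_k = floor(k * phi^2) = a_k + k, where phi = (1 + sqrt(5))/2 is the golden ratio.
phi = (1 + sqrt(5))/2 = 1.618034
k = 19
k * phi = 19 * 1.618034 = 30.742646
a_19 = floor(k * phi) = 30

30


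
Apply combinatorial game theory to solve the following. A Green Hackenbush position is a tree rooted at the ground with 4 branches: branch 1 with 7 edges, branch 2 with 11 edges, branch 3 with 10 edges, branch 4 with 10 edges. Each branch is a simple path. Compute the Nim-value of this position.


The tree has 4 branches from the ground vertex.
In Green Hackenbush, the Nim-value of a simple path of length k is k.
Branch 1: length 7, Nim-value = 7
Branch 2: length 11, Nim-value = 11
Branch 3: length 10, Nim-value = 10
Branch 4: length 10, Nim-value = 10
Total Nim-value = XOR of all branch values:
0 XOR 7 = 7
7 XOR 11 = 12
12 XOR 10 = 6
6 XOR 10 = 12
Nim-value of the tree = 12

12


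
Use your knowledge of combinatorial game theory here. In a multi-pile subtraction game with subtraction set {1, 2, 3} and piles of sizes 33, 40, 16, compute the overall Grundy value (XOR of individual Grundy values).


Subtraction set: {1, 2, 3}
For this subtraction set, G(n) = n mod 4 (period = max + 1 = 4).
Pile 1 (size 33): G(33) = 33 mod 4 = 1
Pile 2 (size 40): G(40) = 40 mod 4 = 0
Pile 3 (size 16): G(16) = 16 mod 4 = 0
Total Grundy value = XOR of all: 1 XOR 0 XOR 0 = 1

1


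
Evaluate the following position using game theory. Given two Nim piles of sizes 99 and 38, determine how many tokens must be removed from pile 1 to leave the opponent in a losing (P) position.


Piles: 99 and 38
Current XOR: 99 XOR 38 = 69 (non-zero, so this is an N-position).
To make the XOR zero, we need to find a move that balances the piles.
For pile 1 (size 99): target = 99 XOR 69 = 38
We reduce pile 1 from 99 to 38.
Tokens removed: 99 - 38 = 61
Verification: 38 XOR 38 = 0

61


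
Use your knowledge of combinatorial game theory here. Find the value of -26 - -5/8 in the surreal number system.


x = -26, y = -5/8
Converting to common denominator: 8
x = -208/8, y = -5/8
x - y = -26 - -5/8 = -203/8

-203/8


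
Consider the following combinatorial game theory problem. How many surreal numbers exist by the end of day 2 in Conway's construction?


Day 0: {|} = 0 is born. Count = 1.
Day n: the number of surreal numbers born by day n is 2^(n+1) - 1.
By day 0: 2^1 - 1 = 1
By day 1: 2^2 - 1 = 3
By day 2: 2^3 - 1 = 7
By day 2: 7 surreal numbers.

7


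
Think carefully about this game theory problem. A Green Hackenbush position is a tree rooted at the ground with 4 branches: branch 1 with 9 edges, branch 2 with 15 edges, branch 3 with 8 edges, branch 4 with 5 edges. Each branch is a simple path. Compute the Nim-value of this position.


The tree has 4 branches from the ground vertex.
In Green Hackenbush, the Nim-value of a simple path of length k is k.
Branch 1: length 9, Nim-value = 9
Branch 2: length 15, Nim-value = 15
Branch 3: length 8, Nim-value = 8
Branch 4: length 5, Nim-value = 5
Total Nim-value = XOR of all branch values:
0 XOR 9 = 9
9 XOR 15 = 6
6 XOR 8 = 14
14 XOR 5 = 11
Nim-value of the tree = 11

11


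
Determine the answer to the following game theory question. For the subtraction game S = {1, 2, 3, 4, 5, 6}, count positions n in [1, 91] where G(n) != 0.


Subtraction set S = {1, 2, 3, 4, 5, 6}, so G(n) = n mod 7.
G(n) = 0 when n is a multiple of 7.
Multiples of 7 in [1, 91]: 13
N-positions (nonzero Grundy) = 91 - 13 = 78

78


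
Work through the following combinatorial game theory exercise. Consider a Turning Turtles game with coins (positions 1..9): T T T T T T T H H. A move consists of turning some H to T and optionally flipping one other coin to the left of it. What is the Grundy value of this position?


Coins: T T T T T T T H H
Key fact: a single head at position k behaves exactly like a Nim heap of size k (turning it to T and optionally flipping a coin at j < k corresponds to moving the heap from k to j, or to 0), and heads combine as a disjunctive sum (two heads at the same place would cancel, matching j XOR j = 0). So the Nim-value is the XOR of the 1-indexed positions of the heads.
Face-up positions (1-indexed): [8, 9]
XOR 0 with 8: 0 XOR 8 = 8
XOR 8 with 9: 8 XOR 9 = 1
Nim-value = 1

1


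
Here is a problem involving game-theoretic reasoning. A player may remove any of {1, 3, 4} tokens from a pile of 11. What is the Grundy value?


The subtraction set is S = {1, 3, 4}.
G(k) = mex{ G(k - s) : s in S, s <= k }. We compute iteratively: G(0) = 0.
G(1) = mex({0}) = 1
G(2) = mex({1}) = 0
G(3) = mex({0}) = 1
G(4) = mex({0, 1}) = 2
G(5) = mex({0, 1, 2}) = 3
G(6) = mex({0, 1, 3}) = 2
G(7) = mex({1, 2}) = 0
G(8) = mex({0, 2, 3}) = 1
G(9) = mex({1, 2, 3}) = 0
G(10) = mex({0, 2}) = 1
Observe that G(7)..G(10) = 0, 1, 0, 1 repeats G(0)..G(3) = 0, 1, 0, 1.
For k >= max(S) = 4, G(k) is determined by the previous 4 values G(k-4)..G(k-1); a window of 4 consecutive values has recurred shifted by 7, so by induction G(k + 7) = G(k) for all k >= 0: the sequence is periodic from the start with period 7.
One period: G(0..6) = 0, 1, 0, 1, 2, 3, 2.
11 mod 7 = 4, so G(11) = G(4) = 2.

2


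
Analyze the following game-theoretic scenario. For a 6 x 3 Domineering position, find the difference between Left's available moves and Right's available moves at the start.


Board is 6 x 3 (rows x cols).
Left (vertical) placements: (rows-1) * cols = 5 * 3 = 15
Right (horizontal) placements: rows * (cols-1) = 6 * 2 = 12
Advantage = Left - Right = 15 - 12 = 3

3


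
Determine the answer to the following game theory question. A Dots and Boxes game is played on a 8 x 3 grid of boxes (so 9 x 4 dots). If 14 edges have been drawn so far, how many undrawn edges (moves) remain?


Grid: 8 x 3 boxes, i.e. 9 rows and 4 columns of dots.
Horizontal edges: (rows + 1) * cols = 9 * 3 = 27
Vertical edges: rows * (cols + 1) = 8 * 4 = 32
Total edges: 27 + 32 = 59
Edges drawn: 14
Remaining: 59 - 14 = 45

45


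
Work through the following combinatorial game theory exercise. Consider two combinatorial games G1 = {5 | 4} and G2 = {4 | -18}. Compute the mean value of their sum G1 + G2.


G1 = {5 | 4}, G2 = {4 | -18}
Each is a switch {a | b} with numbers a > b; its mean value is (a + b)/2, and mean value is additive over game sums: m(G1 + G2) = m(G1) + m(G2).
Mean of G1 = (5 + (4))/2 = 9/2 = 9/2
Mean of G2 = (4 + (-18))/2 = -14/2 = -7
Mean of G1 + G2 = 9/2 + -7 = -5/2

-5/2


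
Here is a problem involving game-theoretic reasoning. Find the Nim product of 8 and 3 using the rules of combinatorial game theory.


Nim multiplication is bilinear over XOR: (u XOR v) * w = (u*w) XOR (v*w).
So we split each operand into its bit components and XOR the pairwise Nim products.
8 = 8 (as XOR of powers of 2).
3 = 1 + 2 (as XOR of powers of 2).
Using the standard Nim-product table on single bits:
  2*2 = 3,   2*4 = 8,   2*8 = 12,
  4*4 = 6,   4*8 = 11,  8*8 = 13,
and  1*x = x (identity), k*l = l*k (commutative).
Pairwise Nim products:
  8 * 1 = 8
  8 * 2 = 12
XOR them: 8 XOR 12 = 4.
Result: 8 * 3 = 4 (in Nim).

4


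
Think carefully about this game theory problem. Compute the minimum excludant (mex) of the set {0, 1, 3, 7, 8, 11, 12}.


Set = {0, 1, 3, 7, 8, 11, 12}
0 is in the set.
1 is in the set.
2 is NOT in the set. This is the mex.
mex = 2

2


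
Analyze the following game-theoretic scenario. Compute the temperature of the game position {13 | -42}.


The game is {13 | -42}, a switch {a | b} with numbers a > b.
Cooling {a | b} by t gives {a - t | b + t}, which stops being hot when a - t = b + t, i.e. at t = (a - b)/2. So the temperature of a switch is (a - b)/2.
Temperature = (Left option - Right option) / 2
= (13 - (-42)) / 2
= 55 / 2
= 55/2

55/2


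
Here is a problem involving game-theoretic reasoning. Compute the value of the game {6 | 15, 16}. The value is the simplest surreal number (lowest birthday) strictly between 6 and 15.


Left options: {6}, max = 6
Right options: {15, 16}, min = 15
All options are numbers and max(Left) < min(Right), so by the simplicity theorem the value is the simplest (earliest-born) number strictly between 6 and 15.
Integers 7 through 14 all lie strictly between 6 and 15.
Among integers, the simplest (lowest birthday = smallest |n|; 0 is born on day 0, +-n on day n) is 7.
No non-integer in the interval can be simpler: if x is a non-integer in the interval, then floor(x) or ceil(x) also lies in the interval (the interval contains an integer), and both are proper prefixes of x's sign expansion, i.e. born earlier. So the game value is 7.
Game value = 7

7


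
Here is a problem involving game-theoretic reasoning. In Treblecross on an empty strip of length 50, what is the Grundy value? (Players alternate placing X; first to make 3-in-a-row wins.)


Treblecross: place X on empty cells; 3-in-a-row wins.
Playing within two cells of an existing X lets the opponent win at once, so sensible play treats the cells i-2..i+2 around each X as dead. The player left with no safe cell loses, so this is a normal-play take-away game on strips of safe cells.
Placing X at cell i (0-indexed) of a strip of k safe cells leaves independent strips of sizes max(0, i-2) and max(0, k-i-3). Hence G(k) = mex{ G(max(0,i-2)) XOR G(max(0,k-i-3)) : 0 <= i < k }, with G(0) = 0.
G(1): splits (0,0):0^0=0 -> mex({0}) = 1
G(2): splits (0,0):0^0=0 -> mex({0}) = 1
G(3): splits (0,0):0^0=0 -> mex({0}) = 1
G(4): splits (0,1):0^1=1 (0,0):0^0=0 -> mex({0, 1}) = 2
G(5): splits (0,2):0^1=1 (0,1):0^1=1 (0,0):0^0=0 -> mex({0, 1}) = 2
G(6) = mex({1}) = 0
G(7) = mex({0, 1, 2}) = 3
G(8) = mex({0, 1, 2}) = 3
G(9) = mex({0, 2}) = 1
G(10) = mex({0, 2, 3}) = 1
G(11) = mex({0, 3}) = 1
G(12) = mex({1, 3}) = 0
G(13) = mex({0, 1, 2, 3}) = 4
G(14) = mex({0, 1, 2}) = 3
G(15) = mex({0, 1, 2}) = 3
G(16) = mex({0, 1, 2, 4}) = 3
G(17) = mex({0, 1, 3, 4}) = 2
G(18) = mex({0, 1, 3, 4}) = 2
G(19) = mex({0, 1, 3, 5}) = 2
G(20) = mex({0, 1, 2, 3, 5}) = 4
G(21) = mex({0, 1, 2, 3, 5}) = 4
G(22) = mex({1, 2, 6}) = 0
G(23) = mex({0, 1, 2, 3, 4, 6}) = 5
G(24) = mex({0, 1, 2, 3, 4}) = 5
G(25) = mex({0, 1, 3, 4, 7}) = 2
G(26) = mex({0, 1, 3, 4, 5, 7}) = 2
G(27) = mex({0, 1, 3, 5}) = 2
G(28) = mex({0, 1, 2, 5}) = 3
G(29) = mex({0, 1, 2, 4, 5, 6}) = 3
G(30) = mex({1, 2, 4, 6}) = 0
G(31) = mex({0, 1, 2, 3, 4, 6}) = 5
G(32) = mex({1, 2, 3, 4, 7}) = 0
G(33) = mex({0, 3, 7}) = 1
G(34) = mex({0, 2, 3, 5, 7}) = 1
G(35) = mex({0, 2, 3, 5, 6}) = 1
G(36) = mex({0, 1, 2, 5, 6}) = 3
G(37) = mex({0, 1, 2, 4, 5, 6}) = 3
G(38) = mex({0, 1, 2, 4}) = 3
G(39) = mex({0, 1, 2, 3, 4, 7}) = 5
G(40) = mex({0, 1, 2, 3, 4, 5, 7}) = 6
G(41) = mex({0, 1, 2, 3, 5, 7}) = 4
G(42) = mex({0, 1, 2, 3, 5, 6, 7}) = 4
G(43) = mex({0, 2, 3, 5, 6}) = 1
G(44) = mex({1, 2, 3, 4, 5, 6}) = 0
G(45) = mex({0, 1, 2, 3, 4, 6, 7}) = 5
G(46) = mex({0, 1, 2, 3, 4, 7}) = 5
G(47) = mex({0, 1, 2, 3, 4, 5, 7}) = 6
G(48) = mex({0, 1, 2, 3, 4, 5, 7}) = 6
G(49) = mex({0, 1, 3, 4, 5, 7}) = 2
G(50) = mex({0, 1, 2, 3, 4, 5, 6}) = 7
Therefore G(50) = 7.

7
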